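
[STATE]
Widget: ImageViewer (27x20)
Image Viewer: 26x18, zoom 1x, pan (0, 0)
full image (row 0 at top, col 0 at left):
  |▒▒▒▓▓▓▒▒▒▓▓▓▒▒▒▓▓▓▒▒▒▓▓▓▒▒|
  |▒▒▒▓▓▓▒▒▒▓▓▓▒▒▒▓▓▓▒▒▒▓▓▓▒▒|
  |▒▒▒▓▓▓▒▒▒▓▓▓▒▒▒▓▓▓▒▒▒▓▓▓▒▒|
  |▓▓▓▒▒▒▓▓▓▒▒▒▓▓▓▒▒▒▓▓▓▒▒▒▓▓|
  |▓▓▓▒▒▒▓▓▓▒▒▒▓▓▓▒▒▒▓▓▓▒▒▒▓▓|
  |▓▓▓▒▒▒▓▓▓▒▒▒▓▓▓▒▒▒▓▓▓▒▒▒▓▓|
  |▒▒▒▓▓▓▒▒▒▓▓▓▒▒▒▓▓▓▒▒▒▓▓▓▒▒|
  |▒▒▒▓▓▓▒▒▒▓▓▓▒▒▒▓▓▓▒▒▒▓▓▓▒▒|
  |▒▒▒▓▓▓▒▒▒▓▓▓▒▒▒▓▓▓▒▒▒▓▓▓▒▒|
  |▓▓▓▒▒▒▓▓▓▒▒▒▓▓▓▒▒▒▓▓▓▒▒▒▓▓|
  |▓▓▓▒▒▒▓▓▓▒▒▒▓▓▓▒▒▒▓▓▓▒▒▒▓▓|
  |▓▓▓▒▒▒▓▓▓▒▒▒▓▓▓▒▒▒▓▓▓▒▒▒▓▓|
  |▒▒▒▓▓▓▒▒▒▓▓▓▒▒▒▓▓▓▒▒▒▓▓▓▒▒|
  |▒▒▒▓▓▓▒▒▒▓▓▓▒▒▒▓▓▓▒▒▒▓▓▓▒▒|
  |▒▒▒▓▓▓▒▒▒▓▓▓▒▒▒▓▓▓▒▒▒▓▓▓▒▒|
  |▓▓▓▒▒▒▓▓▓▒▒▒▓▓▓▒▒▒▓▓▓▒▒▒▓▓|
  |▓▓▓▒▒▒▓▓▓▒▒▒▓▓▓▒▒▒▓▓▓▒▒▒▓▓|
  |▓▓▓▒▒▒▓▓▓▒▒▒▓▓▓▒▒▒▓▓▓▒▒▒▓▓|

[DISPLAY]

▒▒▒▓▓▓▒▒▒▓▓▓▒▒▒▓▓▓▒▒▒▓▓▓▒▒ 
▒▒▒▓▓▓▒▒▒▓▓▓▒▒▒▓▓▓▒▒▒▓▓▓▒▒ 
▒▒▒▓▓▓▒▒▒▓▓▓▒▒▒▓▓▓▒▒▒▓▓▓▒▒ 
▓▓▓▒▒▒▓▓▓▒▒▒▓▓▓▒▒▒▓▓▓▒▒▒▓▓ 
▓▓▓▒▒▒▓▓▓▒▒▒▓▓▓▒▒▒▓▓▓▒▒▒▓▓ 
▓▓▓▒▒▒▓▓▓▒▒▒▓▓▓▒▒▒▓▓▓▒▒▒▓▓ 
▒▒▒▓▓▓▒▒▒▓▓▓▒▒▒▓▓▓▒▒▒▓▓▓▒▒ 
▒▒▒▓▓▓▒▒▒▓▓▓▒▒▒▓▓▓▒▒▒▓▓▓▒▒ 
▒▒▒▓▓▓▒▒▒▓▓▓▒▒▒▓▓▓▒▒▒▓▓▓▒▒ 
▓▓▓▒▒▒▓▓▓▒▒▒▓▓▓▒▒▒▓▓▓▒▒▒▓▓ 
▓▓▓▒▒▒▓▓▓▒▒▒▓▓▓▒▒▒▓▓▓▒▒▒▓▓ 
▓▓▓▒▒▒▓▓▓▒▒▒▓▓▓▒▒▒▓▓▓▒▒▒▓▓ 
▒▒▒▓▓▓▒▒▒▓▓▓▒▒▒▓▓▓▒▒▒▓▓▓▒▒ 
▒▒▒▓▓▓▒▒▒▓▓▓▒▒▒▓▓▓▒▒▒▓▓▓▒▒ 
▒▒▒▓▓▓▒▒▒▓▓▓▒▒▒▓▓▓▒▒▒▓▓▓▒▒ 
▓▓▓▒▒▒▓▓▓▒▒▒▓▓▓▒▒▒▓▓▓▒▒▒▓▓ 
▓▓▓▒▒▒▓▓▓▒▒▒▓▓▓▒▒▒▓▓▓▒▒▒▓▓ 
▓▓▓▒▒▒▓▓▓▒▒▒▓▓▓▒▒▒▓▓▓▒▒▒▓▓ 
                           
                           


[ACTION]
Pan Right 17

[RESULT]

▓▒▒▒▓▓▓▒▒                  
▓▒▒▒▓▓▓▒▒                  
▓▒▒▒▓▓▓▒▒                  
▒▓▓▓▒▒▒▓▓                  
▒▓▓▓▒▒▒▓▓                  
▒▓▓▓▒▒▒▓▓                  
▓▒▒▒▓▓▓▒▒                  
▓▒▒▒▓▓▓▒▒                  
▓▒▒▒▓▓▓▒▒                  
▒▓▓▓▒▒▒▓▓                  
▒▓▓▓▒▒▒▓▓                  
▒▓▓▓▒▒▒▓▓                  
▓▒▒▒▓▓▓▒▒                  
▓▒▒▒▓▓▓▒▒                  
▓▒▒▒▓▓▓▒▒                  
▒▓▓▓▒▒▒▓▓                  
▒▓▓▓▒▒▒▓▓                  
▒▓▓▓▒▒▒▓▓                  
                           
                           


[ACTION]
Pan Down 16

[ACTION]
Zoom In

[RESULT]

▒▓▓▓▓▓▓▒▒▒▒▒▒▓▓▓▓▓▓▒▒▒▒▒▒▓▓
▒▓▓▓▓▓▓▒▒▒▒▒▒▓▓▓▓▓▓▒▒▒▒▒▒▓▓
▓▒▒▒▒▒▒▓▓▓▓▓▓▒▒▒▒▒▒▓▓▓▓▓▓▒▒
▓▒▒▒▒▒▒▓▓▓▓▓▓▒▒▒▒▒▒▓▓▓▓▓▓▒▒
▓▒▒▒▒▒▒▓▓▓▓▓▓▒▒▒▒▒▒▓▓▓▓▓▓▒▒
▓▒▒▒▒▒▒▓▓▓▓▓▓▒▒▒▒▒▒▓▓▓▓▓▓▒▒
▓▒▒▒▒▒▒▓▓▓▓▓▓▒▒▒▒▒▒▓▓▓▓▓▓▒▒
▓▒▒▒▒▒▒▓▓▓▓▓▓▒▒▒▒▒▒▓▓▓▓▓▓▒▒
▒▓▓▓▓▓▓▒▒▒▒▒▒▓▓▓▓▓▓▒▒▒▒▒▒▓▓
▒▓▓▓▓▓▓▒▒▒▒▒▒▓▓▓▓▓▓▒▒▒▒▒▒▓▓
▒▓▓▓▓▓▓▒▒▒▒▒▒▓▓▓▓▓▓▒▒▒▒▒▒▓▓
▒▓▓▓▓▓▓▒▒▒▒▒▒▓▓▓▓▓▓▒▒▒▒▒▒▓▓
▒▓▓▓▓▓▓▒▒▒▒▒▒▓▓▓▓▓▓▒▒▒▒▒▒▓▓
▒▓▓▓▓▓▓▒▒▒▒▒▒▓▓▓▓▓▓▒▒▒▒▒▒▓▓
▓▒▒▒▒▒▒▓▓▓▓▓▓▒▒▒▒▒▒▓▓▓▓▓▓▒▒
▓▒▒▒▒▒▒▓▓▓▓▓▓▒▒▒▒▒▒▓▓▓▓▓▓▒▒
▓▒▒▒▒▒▒▓▓▓▓▓▓▒▒▒▒▒▒▓▓▓▓▓▓▒▒
▓▒▒▒▒▒▒▓▓▓▓▓▓▒▒▒▒▒▒▓▓▓▓▓▓▒▒
▓▒▒▒▒▒▒▓▓▓▓▓▓▒▒▒▒▒▒▓▓▓▓▓▓▒▒
▓▒▒▒▒▒▒▓▓▓▓▓▓▒▒▒▒▒▒▓▓▓▓▓▓▒▒


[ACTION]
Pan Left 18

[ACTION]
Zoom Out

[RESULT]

▓▓▓▒▒▒▓▓▓▒▒▒▓▓▓▒▒▒▓▓▓▒▒▒▓▓ 
▓▓▓▒▒▒▓▓▓▒▒▒▓▓▓▒▒▒▓▓▓▒▒▒▓▓ 
                           
                           
                           
                           
                           
                           
                           
                           
                           
                           
                           
                           
                           
                           
                           
                           
                           
                           


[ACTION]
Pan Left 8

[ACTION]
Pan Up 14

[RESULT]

▒▒▒▓▓▓▒▒▒▓▓▓▒▒▒▓▓▓▒▒▒▓▓▓▒▒ 
▓▓▓▒▒▒▓▓▓▒▒▒▓▓▓▒▒▒▓▓▓▒▒▒▓▓ 
▓▓▓▒▒▒▓▓▓▒▒▒▓▓▓▒▒▒▓▓▓▒▒▒▓▓ 
▓▓▓▒▒▒▓▓▓▒▒▒▓▓▓▒▒▒▓▓▓▒▒▒▓▓ 
▒▒▒▓▓▓▒▒▒▓▓▓▒▒▒▓▓▓▒▒▒▓▓▓▒▒ 
▒▒▒▓▓▓▒▒▒▓▓▓▒▒▒▓▓▓▒▒▒▓▓▓▒▒ 
▒▒▒▓▓▓▒▒▒▓▓▓▒▒▒▓▓▓▒▒▒▓▓▓▒▒ 
▓▓▓▒▒▒▓▓▓▒▒▒▓▓▓▒▒▒▓▓▓▒▒▒▓▓ 
▓▓▓▒▒▒▓▓▓▒▒▒▓▓▓▒▒▒▓▓▓▒▒▒▓▓ 
▓▓▓▒▒▒▓▓▓▒▒▒▓▓▓▒▒▒▓▓▓▒▒▒▓▓ 
▒▒▒▓▓▓▒▒▒▓▓▓▒▒▒▓▓▓▒▒▒▓▓▓▒▒ 
▒▒▒▓▓▓▒▒▒▓▓▓▒▒▒▓▓▓▒▒▒▓▓▓▒▒ 
▒▒▒▓▓▓▒▒▒▓▓▓▒▒▒▓▓▓▒▒▒▓▓▓▒▒ 
▓▓▓▒▒▒▓▓▓▒▒▒▓▓▓▒▒▒▓▓▓▒▒▒▓▓ 
▓▓▓▒▒▒▓▓▓▒▒▒▓▓▓▒▒▒▓▓▓▒▒▒▓▓ 
▓▓▓▒▒▒▓▓▓▒▒▒▓▓▓▒▒▒▓▓▓▒▒▒▓▓ 
                           
                           
                           
                           


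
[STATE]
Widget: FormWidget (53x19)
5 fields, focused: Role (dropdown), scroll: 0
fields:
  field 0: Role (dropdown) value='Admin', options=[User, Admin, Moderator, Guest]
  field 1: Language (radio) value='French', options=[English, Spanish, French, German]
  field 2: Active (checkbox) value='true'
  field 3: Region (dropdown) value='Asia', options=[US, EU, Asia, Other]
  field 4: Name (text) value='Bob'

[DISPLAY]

> Role:       [Admin                               ▼]
  Language:   ( ) English  ( ) Spanish  (●) French  (
  Active:     [x]                                    
  Region:     [Asia                                ▼]
  Name:       [Bob                                  ]
                                                     
                                                     
                                                     
                                                     
                                                     
                                                     
                                                     
                                                     
                                                     
                                                     
                                                     
                                                     
                                                     
                                                     


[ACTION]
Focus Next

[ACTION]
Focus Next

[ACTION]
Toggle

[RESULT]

  Role:       [Admin                               ▼]
  Language:   ( ) English  ( ) Spanish  (●) French  (
> Active:     [ ]                                    
  Region:     [Asia                                ▼]
  Name:       [Bob                                  ]
                                                     
                                                     
                                                     
                                                     
                                                     
                                                     
                                                     
                                                     
                                                     
                                                     
                                                     
                                                     
                                                     
                                                     


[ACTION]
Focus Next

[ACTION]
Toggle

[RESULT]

  Role:       [Admin                               ▼]
  Language:   ( ) English  ( ) Spanish  (●) French  (
  Active:     [ ]                                    
> Region:     [Asia                                ▼]
  Name:       [Bob                                  ]
                                                     
                                                     
                                                     
                                                     
                                                     
                                                     
                                                     
                                                     
                                                     
                                                     
                                                     
                                                     
                                                     
                                                     


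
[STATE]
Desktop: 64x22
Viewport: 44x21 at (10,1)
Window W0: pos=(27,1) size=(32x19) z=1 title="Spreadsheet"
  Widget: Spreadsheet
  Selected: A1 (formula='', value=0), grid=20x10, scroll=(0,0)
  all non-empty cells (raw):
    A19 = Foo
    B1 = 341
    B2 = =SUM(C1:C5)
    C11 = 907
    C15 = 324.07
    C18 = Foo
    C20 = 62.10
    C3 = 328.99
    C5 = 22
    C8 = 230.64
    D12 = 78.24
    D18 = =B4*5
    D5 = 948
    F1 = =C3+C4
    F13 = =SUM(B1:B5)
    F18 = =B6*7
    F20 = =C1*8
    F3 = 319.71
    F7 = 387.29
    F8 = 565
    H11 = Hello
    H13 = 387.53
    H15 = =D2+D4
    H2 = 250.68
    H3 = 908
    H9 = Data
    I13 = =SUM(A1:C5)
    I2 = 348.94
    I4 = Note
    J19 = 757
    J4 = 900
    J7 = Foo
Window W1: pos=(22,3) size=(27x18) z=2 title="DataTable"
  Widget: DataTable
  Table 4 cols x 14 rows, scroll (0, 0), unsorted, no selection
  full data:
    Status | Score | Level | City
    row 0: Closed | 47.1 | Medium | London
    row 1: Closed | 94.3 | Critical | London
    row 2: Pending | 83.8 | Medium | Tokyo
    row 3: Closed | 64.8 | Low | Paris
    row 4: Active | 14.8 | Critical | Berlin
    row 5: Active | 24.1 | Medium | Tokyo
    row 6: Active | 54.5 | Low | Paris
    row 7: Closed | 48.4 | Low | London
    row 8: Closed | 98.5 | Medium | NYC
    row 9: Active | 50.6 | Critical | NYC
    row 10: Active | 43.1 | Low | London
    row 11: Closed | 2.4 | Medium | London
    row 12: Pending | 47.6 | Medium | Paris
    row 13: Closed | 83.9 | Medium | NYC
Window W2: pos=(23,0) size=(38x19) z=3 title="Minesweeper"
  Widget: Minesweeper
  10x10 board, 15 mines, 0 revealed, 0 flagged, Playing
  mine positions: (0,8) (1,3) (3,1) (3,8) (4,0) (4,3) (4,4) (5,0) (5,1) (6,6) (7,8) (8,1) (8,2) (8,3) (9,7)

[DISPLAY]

             ┃ Minesweeper                  
             ┠──────────────────────────────
            ┏┃■■■■■■■■■■                    
            ┃┃■■■■■■■■■■                    
            ┠┃■■■■■■■■■■                    
            ┃┃■■■■■■■■■■                    
            ┃┃■■■■■■■■■■                    
            ┃┃■■■■■■■■■■                    
            ┃┃■■■■■■■■■■                    
            ┃┃■■■■■■■■■■                    
            ┃┃■■■■■■■■■■                    
            ┃┃■■■■■■■■■■                    
            ┃┃                              
            ┃┃                              
            ┃┃                              
            ┃┃                              
            ┃┃                              
            ┃┗━━━━━━━━━━━━━━━━━━━━━━━━━━━━━━
            ┃Closed │2.4  │Medium  │Lo┃━━━━━
            ┗━━━━━━━━━━━━━━━━━━━━━━━━━┛     
                                            


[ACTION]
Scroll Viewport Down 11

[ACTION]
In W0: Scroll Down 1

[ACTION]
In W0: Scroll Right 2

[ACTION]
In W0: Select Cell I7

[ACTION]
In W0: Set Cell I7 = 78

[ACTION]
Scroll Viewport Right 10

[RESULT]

   ┃ Minesweeper                        ┃   
   ┠────────────────────────────────────┨   
  ┏┃■■■■■■■■■■                          ┃   
  ┃┃■■■■■■■■■■                          ┃   
  ┠┃■■■■■■■■■■                          ┃   
  ┃┃■■■■■■■■■■                          ┃   
  ┃┃■■■■■■■■■■                          ┃   
  ┃┃■■■■■■■■■■                          ┃   
  ┃┃■■■■■■■■■■                          ┃   
  ┃┃■■■■■■■■■■                          ┃   
  ┃┃■■■■■■■■■■                          ┃   
  ┃┃■■■■■■■■■■                          ┃   
  ┃┃                                    ┃   
  ┃┃                                    ┃   
  ┃┃                                    ┃   
  ┃┃                                    ┃   
  ┃┃                                    ┃   
  ┃┗━━━━━━━━━━━━━━━━━━━━━━━━━━━━━━━━━━━━┛   
  ┃Closed │2.4  │Medium  │Lo┃━━━━━━━━━┛     
  ┗━━━━━━━━━━━━━━━━━━━━━━━━━┛               
                                            


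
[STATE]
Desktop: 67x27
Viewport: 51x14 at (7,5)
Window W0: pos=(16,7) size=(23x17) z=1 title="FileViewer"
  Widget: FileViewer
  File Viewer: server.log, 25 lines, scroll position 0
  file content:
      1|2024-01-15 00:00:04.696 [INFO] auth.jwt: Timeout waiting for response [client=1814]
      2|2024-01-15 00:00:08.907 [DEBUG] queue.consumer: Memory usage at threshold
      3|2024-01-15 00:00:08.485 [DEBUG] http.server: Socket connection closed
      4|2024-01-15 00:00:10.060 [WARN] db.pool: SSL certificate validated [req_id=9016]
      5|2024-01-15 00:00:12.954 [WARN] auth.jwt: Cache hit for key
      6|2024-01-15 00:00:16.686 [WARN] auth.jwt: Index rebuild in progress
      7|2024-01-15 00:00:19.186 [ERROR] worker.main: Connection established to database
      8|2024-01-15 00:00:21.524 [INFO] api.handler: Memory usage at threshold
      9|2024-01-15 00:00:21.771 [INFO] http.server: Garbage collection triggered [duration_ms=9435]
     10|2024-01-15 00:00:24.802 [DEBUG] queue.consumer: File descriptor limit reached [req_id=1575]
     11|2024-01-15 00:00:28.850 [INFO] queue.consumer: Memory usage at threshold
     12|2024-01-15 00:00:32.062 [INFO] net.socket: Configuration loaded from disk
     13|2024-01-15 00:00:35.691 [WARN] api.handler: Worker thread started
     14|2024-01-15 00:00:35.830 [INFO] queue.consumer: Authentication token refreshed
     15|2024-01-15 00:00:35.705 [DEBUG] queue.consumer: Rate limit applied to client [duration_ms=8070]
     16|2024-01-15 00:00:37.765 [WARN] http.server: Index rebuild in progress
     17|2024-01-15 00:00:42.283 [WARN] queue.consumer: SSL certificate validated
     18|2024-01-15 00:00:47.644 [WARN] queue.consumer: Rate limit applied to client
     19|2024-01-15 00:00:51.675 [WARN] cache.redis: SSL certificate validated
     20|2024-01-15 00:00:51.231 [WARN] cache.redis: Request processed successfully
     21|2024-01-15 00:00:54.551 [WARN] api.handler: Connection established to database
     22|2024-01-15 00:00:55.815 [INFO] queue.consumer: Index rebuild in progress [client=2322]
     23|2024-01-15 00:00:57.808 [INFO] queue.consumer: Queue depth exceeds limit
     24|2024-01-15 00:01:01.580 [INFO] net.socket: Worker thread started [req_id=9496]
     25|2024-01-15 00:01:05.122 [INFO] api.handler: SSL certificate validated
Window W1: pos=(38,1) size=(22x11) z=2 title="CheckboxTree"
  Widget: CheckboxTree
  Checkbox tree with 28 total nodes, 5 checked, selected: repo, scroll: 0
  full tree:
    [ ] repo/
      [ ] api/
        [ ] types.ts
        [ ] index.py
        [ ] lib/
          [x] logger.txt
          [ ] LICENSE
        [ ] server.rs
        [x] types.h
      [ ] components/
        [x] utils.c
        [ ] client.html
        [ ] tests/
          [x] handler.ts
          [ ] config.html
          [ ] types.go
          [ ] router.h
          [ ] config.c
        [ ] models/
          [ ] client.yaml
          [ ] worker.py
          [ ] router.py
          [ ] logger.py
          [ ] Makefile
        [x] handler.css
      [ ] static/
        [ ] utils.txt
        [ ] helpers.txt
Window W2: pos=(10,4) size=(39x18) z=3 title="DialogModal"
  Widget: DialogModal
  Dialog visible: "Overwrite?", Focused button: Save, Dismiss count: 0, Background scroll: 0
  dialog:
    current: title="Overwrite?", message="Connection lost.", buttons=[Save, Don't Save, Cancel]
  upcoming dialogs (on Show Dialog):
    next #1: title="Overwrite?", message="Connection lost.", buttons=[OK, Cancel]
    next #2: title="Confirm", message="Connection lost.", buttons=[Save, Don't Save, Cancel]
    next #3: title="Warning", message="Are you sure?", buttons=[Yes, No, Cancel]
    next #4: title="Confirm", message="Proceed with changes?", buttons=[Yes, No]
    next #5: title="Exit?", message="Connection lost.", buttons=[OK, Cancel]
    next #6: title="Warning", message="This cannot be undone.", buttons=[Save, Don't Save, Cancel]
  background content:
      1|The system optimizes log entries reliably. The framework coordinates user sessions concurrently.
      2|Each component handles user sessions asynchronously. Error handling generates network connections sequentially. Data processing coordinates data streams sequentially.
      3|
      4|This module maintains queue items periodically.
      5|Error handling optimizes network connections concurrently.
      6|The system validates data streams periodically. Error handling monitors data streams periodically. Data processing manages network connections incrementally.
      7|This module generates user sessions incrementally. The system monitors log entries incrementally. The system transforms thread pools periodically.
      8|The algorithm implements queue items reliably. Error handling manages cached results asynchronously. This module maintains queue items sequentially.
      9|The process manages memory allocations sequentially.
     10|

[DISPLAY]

   ┃ DialogModal                         ┃/        
   ┠─────────────────────────────────────┨ypes.ts  
   ┃The system optimizes log entries reli┃ndex.py  
   ┃Each component handles user sessions ┃ib/      
   ┃                                     ┃ logger.t
   ┃This module maintains queue items per┃ LICENSE 
   ┃Er┌──────────────────────────────┐onn┃━━━━━━━━━
   ┃Th│          Overwrite?          │per┃         
   ┃Th│       Connection lost.       │s i┃         
   ┃Th│ [Save]  Don't Save   Cancel  │ms ┃         
   ┃Th└──────────────────────────────┘ion┃         
   ┃                                     ┃         
   ┃                                     ┃         
   ┃                                     ┃         


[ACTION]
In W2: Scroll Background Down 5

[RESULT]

   ┃ DialogModal                         ┃/        
   ┠─────────────────────────────────────┨ypes.ts  
   ┃The system validates data streams per┃ndex.py  
   ┃This module generates user sessions i┃ib/      
   ┃The algorithm implements queue items ┃ logger.t
   ┃The process manages memory allocation┃ LICENSE 
   ┃  ┌──────────────────────────────┐   ┃━━━━━━━━━
   ┃  │          Overwrite?          │   ┃         
   ┃  │       Connection lost.       │   ┃         
   ┃  │ [Save]  Don't Save   Cancel  │   ┃         
   ┃  └──────────────────────────────┘   ┃         
   ┃                                     ┃         
   ┃                                     ┃         
   ┃                                     ┃         


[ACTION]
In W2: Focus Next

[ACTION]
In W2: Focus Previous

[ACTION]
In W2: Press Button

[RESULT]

   ┃ DialogModal                         ┃/        
   ┠─────────────────────────────────────┨ypes.ts  
   ┃The system validates data streams per┃ndex.py  
   ┃This module generates user sessions i┃ib/      
   ┃The algorithm implements queue items ┃ logger.t
   ┃The process manages memory allocation┃ LICENSE 
   ┃                                     ┃━━━━━━━━━
   ┃                                     ┃         
   ┃                                     ┃         
   ┃                                     ┃         
   ┃                                     ┃         
   ┃                                     ┃         
   ┃                                     ┃         
   ┃                                     ┃         


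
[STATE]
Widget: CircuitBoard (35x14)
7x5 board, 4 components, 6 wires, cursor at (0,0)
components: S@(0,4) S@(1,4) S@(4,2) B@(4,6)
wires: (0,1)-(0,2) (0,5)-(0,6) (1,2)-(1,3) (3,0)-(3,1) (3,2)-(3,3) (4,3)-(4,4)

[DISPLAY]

   0 1 2 3 4 5 6                   
0  [.]  · ─ ·       S   · ─ ·      
                                   
1           · ─ ·   S              
                                   
2                                  
                                   
3   · ─ ·   · ─ ·                  
                                   
4           S   · ─ ·       B      
Cursor: (0,0)                      
                                   
                                   
                                   


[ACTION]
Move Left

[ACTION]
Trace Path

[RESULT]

   0 1 2 3 4 5 6                   
0  [.]  · ─ ·       S   · ─ ·      
                                   
1           · ─ ·   S              
                                   
2                                  
                                   
3   · ─ ·   · ─ ·                  
                                   
4           S   · ─ ·       B      
Cursor: (0,0)  Trace: No connection
                                   
                                   
                                   


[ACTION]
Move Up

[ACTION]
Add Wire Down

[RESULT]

   0 1 2 3 4 5 6                   
0  [.]  · ─ ·       S   · ─ ·      
    │                              
1   ·       · ─ ·   S              
                                   
2                                  
                                   
3   · ─ ·   · ─ ·                  
                                   
4           S   · ─ ·       B      
Cursor: (0,0)  Trace: No connection
                                   
                                   
                                   


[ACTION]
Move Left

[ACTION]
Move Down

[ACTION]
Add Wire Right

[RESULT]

   0 1 2 3 4 5 6                   
0   ·   · ─ ·       S   · ─ ·      
    │                              
1  [.]─ ·   · ─ ·   S              
                                   
2                                  
                                   
3   · ─ ·   · ─ ·                  
                                   
4           S   · ─ ·       B      
Cursor: (1,0)  Trace: No connection
                                   
                                   
                                   


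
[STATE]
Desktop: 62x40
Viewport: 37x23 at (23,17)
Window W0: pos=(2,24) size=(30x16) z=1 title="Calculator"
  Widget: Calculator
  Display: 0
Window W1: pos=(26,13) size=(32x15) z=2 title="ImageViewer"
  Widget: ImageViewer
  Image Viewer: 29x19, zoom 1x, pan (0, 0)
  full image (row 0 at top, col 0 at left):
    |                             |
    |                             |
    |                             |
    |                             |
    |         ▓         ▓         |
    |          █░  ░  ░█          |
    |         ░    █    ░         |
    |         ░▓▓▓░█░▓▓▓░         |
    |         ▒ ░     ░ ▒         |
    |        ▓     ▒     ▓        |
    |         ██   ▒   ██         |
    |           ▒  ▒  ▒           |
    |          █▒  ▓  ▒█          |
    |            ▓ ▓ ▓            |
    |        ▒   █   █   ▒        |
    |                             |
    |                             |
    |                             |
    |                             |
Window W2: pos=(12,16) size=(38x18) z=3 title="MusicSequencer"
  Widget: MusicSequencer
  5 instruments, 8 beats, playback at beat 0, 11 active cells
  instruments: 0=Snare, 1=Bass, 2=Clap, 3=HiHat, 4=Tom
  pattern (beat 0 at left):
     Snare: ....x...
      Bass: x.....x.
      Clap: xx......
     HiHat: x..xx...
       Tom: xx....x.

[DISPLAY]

encer                     ┃       ┃  
──────────────────────────┨       ┃  
4567                      ┃       ┃  
█···                      ┃       ┃  
··█·                      ┃       ┃  
····                      ┃       ┃  
█···                      ┃       ┃  
··█·                      ┃       ┃  
                          ┃       ┃  
                          ┃       ┃  
                          ┃━━━━━━━┛  
                          ┃          
                          ┃          
                          ┃          
                          ┃          
                          ┃          
━━━━━━━━━━━━━━━━━━━━━━━━━━┛          
        ┃                            
        ┃                            
        ┃                            
        ┃                            
        ┃                            
━━━━━━━━┛                            


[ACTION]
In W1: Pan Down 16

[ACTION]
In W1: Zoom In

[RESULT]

encer                     ┃░      ┃  
──────────────────────────┨     ▒▒┃  
4567                      ┃     ▒▒┃  
█···                      ┃     ▒▒┃  
··█·                      ┃     ▒▒┃  
····                      ┃▒    ▒▒┃  
█···                      ┃▒    ▒▒┃  
··█·                      ┃▒    ▓▓┃  
                          ┃▒    ▓▓┃  
                          ┃ ▓▓  ▓▓┃  
                          ┃━━━━━━━┛  
                          ┃          
                          ┃          
                          ┃          
                          ┃          
                          ┃          
━━━━━━━━━━━━━━━━━━━━━━━━━━┛          
        ┃                            
        ┃                            
        ┃                            
        ┃                            
        ┃                            
━━━━━━━━┛                            


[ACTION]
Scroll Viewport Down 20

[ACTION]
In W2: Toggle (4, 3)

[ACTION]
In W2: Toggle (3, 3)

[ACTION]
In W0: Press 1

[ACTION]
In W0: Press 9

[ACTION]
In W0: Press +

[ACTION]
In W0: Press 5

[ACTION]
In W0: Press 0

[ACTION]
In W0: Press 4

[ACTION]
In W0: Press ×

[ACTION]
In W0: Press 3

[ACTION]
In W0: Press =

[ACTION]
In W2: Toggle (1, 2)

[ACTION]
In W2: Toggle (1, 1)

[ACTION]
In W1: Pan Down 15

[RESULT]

encer                     ┃       ┃  
──────────────────────────┨       ┃  
4567                      ┃       ┃  
█···                      ┃       ┃  
··█·                      ┃       ┃  
····                      ┃       ┃  
█···                      ┃       ┃  
··█·                      ┃       ┃  
                          ┃       ┃  
                          ┃       ┃  
                          ┃━━━━━━━┛  
                          ┃          
                          ┃          
                          ┃          
                          ┃          
                          ┃          
━━━━━━━━━━━━━━━━━━━━━━━━━━┛          
        ┃                            
        ┃                            
        ┃                            
        ┃                            
        ┃                            
━━━━━━━━┛                            


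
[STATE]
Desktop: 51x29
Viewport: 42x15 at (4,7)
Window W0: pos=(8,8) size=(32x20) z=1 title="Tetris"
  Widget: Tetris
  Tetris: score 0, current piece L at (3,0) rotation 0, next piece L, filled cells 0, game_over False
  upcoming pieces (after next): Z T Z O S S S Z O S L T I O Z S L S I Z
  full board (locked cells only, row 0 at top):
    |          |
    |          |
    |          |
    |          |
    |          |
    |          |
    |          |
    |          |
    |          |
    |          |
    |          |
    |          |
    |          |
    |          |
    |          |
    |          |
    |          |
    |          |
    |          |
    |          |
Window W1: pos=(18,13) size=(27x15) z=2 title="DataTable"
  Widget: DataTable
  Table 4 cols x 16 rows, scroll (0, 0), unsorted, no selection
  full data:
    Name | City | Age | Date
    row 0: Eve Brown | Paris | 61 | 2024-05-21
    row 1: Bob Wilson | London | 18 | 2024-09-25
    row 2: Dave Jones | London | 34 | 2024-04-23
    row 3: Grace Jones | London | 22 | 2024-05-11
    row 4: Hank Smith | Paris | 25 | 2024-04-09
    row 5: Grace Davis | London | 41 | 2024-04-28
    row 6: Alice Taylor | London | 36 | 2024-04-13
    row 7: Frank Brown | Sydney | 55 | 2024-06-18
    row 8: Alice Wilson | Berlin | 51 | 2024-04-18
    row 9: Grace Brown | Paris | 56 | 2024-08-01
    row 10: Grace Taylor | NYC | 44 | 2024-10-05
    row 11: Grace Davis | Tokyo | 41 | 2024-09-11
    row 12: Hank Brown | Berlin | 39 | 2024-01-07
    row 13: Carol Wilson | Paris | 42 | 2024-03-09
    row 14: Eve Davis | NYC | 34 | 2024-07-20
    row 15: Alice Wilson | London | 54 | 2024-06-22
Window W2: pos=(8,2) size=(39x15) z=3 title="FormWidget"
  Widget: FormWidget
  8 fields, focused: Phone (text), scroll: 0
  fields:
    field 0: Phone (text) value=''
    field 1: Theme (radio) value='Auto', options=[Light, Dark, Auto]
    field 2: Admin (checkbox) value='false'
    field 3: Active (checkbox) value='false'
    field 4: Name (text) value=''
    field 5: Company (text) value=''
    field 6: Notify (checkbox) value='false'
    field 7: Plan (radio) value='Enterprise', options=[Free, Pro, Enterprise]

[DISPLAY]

    ┃  Admin:      [ ]                    
    ┃  Active:     [ ]                    
    ┃  Name:       [                     ]
    ┃  Company:    [                     ]
    ┃  Notify:     [ ]                    
    ┃  Plan:       ( ) Free  ( ) Pro  (●) 
    ┃                                     
    ┃                                     
    ┃                                     
    ┗━━━━━━━━━━━━━━━━━━━━━━━━━━━━━━━━━━━━━
    ┃         ┃────────────┼──────┼───┼─┃ 
    ┃         ┃Eve Brown   │Paris │61 │2┃ 
    ┃         ┃Bob Wilson  │London│18 │2┃ 
    ┃         ┃Dave Jones  │London│34 │2┃ 
    ┃         ┃Grace Jones │London│22 │2┃ 


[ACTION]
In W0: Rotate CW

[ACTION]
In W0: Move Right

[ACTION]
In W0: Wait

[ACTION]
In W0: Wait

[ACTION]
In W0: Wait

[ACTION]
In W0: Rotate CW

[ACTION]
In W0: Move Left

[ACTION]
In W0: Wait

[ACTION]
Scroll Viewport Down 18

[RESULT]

    ┃                                     
    ┃                                     
    ┗━━━━━━━━━━━━━━━━━━━━━━━━━━━━━━━━━━━━━
    ┃         ┃────────────┼──────┼───┼─┃ 
    ┃         ┃Eve Brown   │Paris │61 │2┃ 
    ┃         ┃Bob Wilson  │London│18 │2┃ 
    ┃         ┃Dave Jones  │London│34 │2┃ 
    ┃         ┃Grace Jones │London│22 │2┃ 
    ┃         ┃Hank Smith  │Paris │25 │2┃ 
    ┃         ┃Grace Davis │London│41 │2┃ 
    ┃         ┃Alice Taylor│London│36 │2┃ 
    ┃         ┃Frank Brown │Sydney│55 │2┃ 
    ┃         ┃Alice Wilson│Berlin│51 │2┃ 
    ┗━━━━━━━━━┗━━━━━━━━━━━━━━━━━━━━━━━━━┛ 
                                          


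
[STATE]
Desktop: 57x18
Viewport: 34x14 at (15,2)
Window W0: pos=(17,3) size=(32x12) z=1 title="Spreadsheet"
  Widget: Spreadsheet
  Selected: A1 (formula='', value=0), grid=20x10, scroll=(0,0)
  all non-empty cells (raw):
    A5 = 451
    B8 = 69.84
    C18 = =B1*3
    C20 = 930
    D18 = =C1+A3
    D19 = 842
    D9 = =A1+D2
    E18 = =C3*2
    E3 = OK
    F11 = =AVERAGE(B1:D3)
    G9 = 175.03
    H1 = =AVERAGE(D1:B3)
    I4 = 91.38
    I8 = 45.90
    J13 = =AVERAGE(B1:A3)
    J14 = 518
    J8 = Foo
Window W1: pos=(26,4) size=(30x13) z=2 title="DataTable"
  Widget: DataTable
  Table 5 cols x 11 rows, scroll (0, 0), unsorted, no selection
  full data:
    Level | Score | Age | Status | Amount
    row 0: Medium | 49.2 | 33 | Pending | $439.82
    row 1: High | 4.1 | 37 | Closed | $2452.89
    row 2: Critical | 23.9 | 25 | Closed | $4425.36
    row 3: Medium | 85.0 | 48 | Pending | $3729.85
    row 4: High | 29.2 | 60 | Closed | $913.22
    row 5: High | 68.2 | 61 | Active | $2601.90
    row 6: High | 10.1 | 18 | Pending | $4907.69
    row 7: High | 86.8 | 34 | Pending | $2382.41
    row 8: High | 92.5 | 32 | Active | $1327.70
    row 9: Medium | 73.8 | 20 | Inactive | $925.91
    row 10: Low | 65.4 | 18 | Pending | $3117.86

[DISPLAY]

                                  
  ┏━━━━━━━━━━━━━━━━━━━━━━━━━━━━━━┓
  ┃ Spreads┏━━━━━━━━━━━━━━━━━━━━━━
  ┠────────┃ DataTable            
  ┃A1:     ┠──────────────────────
  ┃       A┃Level   │Score│Age│Sta
  ┃--------┃────────┼─────┼───┼───
  ┃  1     ┃Medium  │49.2 │33 │Pen
  ┃  2     ┃High    │4.1  │37 │Clo
  ┃  3     ┃Critical│23.9 │25 │Clo
  ┃  4     ┃Medium  │85.0 │48 │Pen
  ┃  5     ┃High    │29.2 │60 │Clo
  ┗━━━━━━━━┃High    │68.2 │61 │Act
           ┃High    │10.1 │18 │Pen


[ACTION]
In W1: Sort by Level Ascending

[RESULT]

                                  
  ┏━━━━━━━━━━━━━━━━━━━━━━━━━━━━━━┓
  ┃ Spreads┏━━━━━━━━━━━━━━━━━━━━━━
  ┠────────┃ DataTable            
  ┃A1:     ┠──────────────────────
  ┃       A┃Level  ▲│Score│Age│Sta
  ┃--------┃────────┼─────┼───┼───
  ┃  1     ┃Critical│23.9 │25 │Clo
  ┃  2     ┃High    │4.1  │37 │Clo
  ┃  3     ┃High    │29.2 │60 │Clo
  ┃  4     ┃High    │68.2 │61 │Act
  ┃  5     ┃High    │10.1 │18 │Pen
  ┗━━━━━━━━┃High    │86.8 │34 │Pen
           ┃High    │92.5 │32 │Act


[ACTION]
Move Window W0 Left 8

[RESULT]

                                  
━━━━━━━━━━━━━━━━━━━━━━━━━┓        
adsheet    ┏━━━━━━━━━━━━━━━━━━━━━━
───────────┃ DataTable            
           ┠──────────────────────
  A       B┃Level  ▲│Score│Age│Sta
-----------┃────────┼─────┼───┼───
    [0]    ┃Critical│23.9 │25 │Clo
      0    ┃High    │4.1  │37 │Clo
      0    ┃High    │29.2 │60 │Clo
      0    ┃High    │68.2 │61 │Act
    451    ┃High    │10.1 │18 │Pen
━━━━━━━━━━━┃High    │86.8 │34 │Pen
           ┃High    │92.5 │32 │Act


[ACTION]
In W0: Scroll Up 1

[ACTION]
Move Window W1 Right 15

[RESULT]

                                  
━━━━━━━━━━━━━━━━━━━━━━━━━┓        
adsheet     ┏━━━━━━━━━━━━━━━━━━━━━
────────────┃ DataTable           
            ┠─────────────────────
  A       B ┃Level  ▲│Score│Age│St
------------┃────────┼─────┼───┼──
    [0]     ┃Critical│23.9 │25 │Cl
      0     ┃High    │4.1  │37 │Cl
      0     ┃High    │29.2 │60 │Cl
      0     ┃High    │68.2 │61 │Ac
    451     ┃High    │10.1 │18 │Pe
━━━━━━━━━━━━┃High    │86.8 │34 │Pe
            ┃High    │92.5 │32 │Ac
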